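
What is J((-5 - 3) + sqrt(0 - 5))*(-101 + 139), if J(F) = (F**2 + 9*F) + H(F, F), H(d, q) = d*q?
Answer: 1748 - 874*I*sqrt(5) ≈ 1748.0 - 1954.3*I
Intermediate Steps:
J(F) = 2*F**2 + 9*F (J(F) = (F**2 + 9*F) + F*F = (F**2 + 9*F) + F**2 = 2*F**2 + 9*F)
J((-5 - 3) + sqrt(0 - 5))*(-101 + 139) = (((-5 - 3) + sqrt(0 - 5))*(9 + 2*((-5 - 3) + sqrt(0 - 5))))*(-101 + 139) = ((-8 + sqrt(-5))*(9 + 2*(-8 + sqrt(-5))))*38 = ((-8 + I*sqrt(5))*(9 + 2*(-8 + I*sqrt(5))))*38 = ((-8 + I*sqrt(5))*(9 + (-16 + 2*I*sqrt(5))))*38 = ((-8 + I*sqrt(5))*(-7 + 2*I*sqrt(5)))*38 = 38*(-8 + I*sqrt(5))*(-7 + 2*I*sqrt(5))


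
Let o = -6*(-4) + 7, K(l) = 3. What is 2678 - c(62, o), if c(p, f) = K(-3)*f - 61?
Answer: 2646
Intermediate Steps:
o = 31 (o = 24 + 7 = 31)
c(p, f) = -61 + 3*f (c(p, f) = 3*f - 61 = -61 + 3*f)
2678 - c(62, o) = 2678 - (-61 + 3*31) = 2678 - (-61 + 93) = 2678 - 1*32 = 2678 - 32 = 2646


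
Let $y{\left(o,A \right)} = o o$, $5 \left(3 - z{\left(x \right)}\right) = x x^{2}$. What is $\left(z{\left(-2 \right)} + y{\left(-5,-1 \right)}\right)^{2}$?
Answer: $\frac{21904}{25} \approx 876.16$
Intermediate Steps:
$z{\left(x \right)} = 3 - \frac{x^{3}}{5}$ ($z{\left(x \right)} = 3 - \frac{x x^{2}}{5} = 3 - \frac{x^{3}}{5}$)
$y{\left(o,A \right)} = o^{2}$
$\left(z{\left(-2 \right)} + y{\left(-5,-1 \right)}\right)^{2} = \left(\left(3 - \frac{\left(-2\right)^{3}}{5}\right) + \left(-5\right)^{2}\right)^{2} = \left(\left(3 - - \frac{8}{5}\right) + 25\right)^{2} = \left(\left(3 + \frac{8}{5}\right) + 25\right)^{2} = \left(\frac{23}{5} + 25\right)^{2} = \left(\frac{148}{5}\right)^{2} = \frac{21904}{25}$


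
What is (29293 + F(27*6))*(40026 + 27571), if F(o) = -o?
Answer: 1969168207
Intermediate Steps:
(29293 + F(27*6))*(40026 + 27571) = (29293 - 27*6)*(40026 + 27571) = (29293 - 1*162)*67597 = (29293 - 162)*67597 = 29131*67597 = 1969168207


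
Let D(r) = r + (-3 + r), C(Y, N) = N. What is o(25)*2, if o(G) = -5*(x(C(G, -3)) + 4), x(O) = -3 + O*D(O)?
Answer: -280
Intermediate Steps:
D(r) = -3 + 2*r
x(O) = -3 + O*(-3 + 2*O)
o(G) = -140 (o(G) = -5*((-3 - 3*(-3 + 2*(-3))) + 4) = -5*((-3 - 3*(-3 - 6)) + 4) = -5*((-3 - 3*(-9)) + 4) = -5*((-3 + 27) + 4) = -5*(24 + 4) = -5*28 = -140)
o(25)*2 = -140*2 = -280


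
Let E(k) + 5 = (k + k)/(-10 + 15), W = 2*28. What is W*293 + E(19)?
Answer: 82053/5 ≈ 16411.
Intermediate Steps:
W = 56
E(k) = -5 + 2*k/5 (E(k) = -5 + (k + k)/(-10 + 15) = -5 + (2*k)/5 = -5 + (2*k)*(1/5) = -5 + 2*k/5)
W*293 + E(19) = 56*293 + (-5 + (2/5)*19) = 16408 + (-5 + 38/5) = 16408 + 13/5 = 82053/5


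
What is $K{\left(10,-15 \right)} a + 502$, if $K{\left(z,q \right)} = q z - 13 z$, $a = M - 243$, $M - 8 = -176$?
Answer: $115582$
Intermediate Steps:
$M = -168$ ($M = 8 - 176 = -168$)
$a = -411$ ($a = -168 - 243 = -411$)
$K{\left(z,q \right)} = - 13 z + q z$
$K{\left(10,-15 \right)} a + 502 = 10 \left(-13 - 15\right) \left(-411\right) + 502 = 10 \left(-28\right) \left(-411\right) + 502 = \left(-280\right) \left(-411\right) + 502 = 115080 + 502 = 115582$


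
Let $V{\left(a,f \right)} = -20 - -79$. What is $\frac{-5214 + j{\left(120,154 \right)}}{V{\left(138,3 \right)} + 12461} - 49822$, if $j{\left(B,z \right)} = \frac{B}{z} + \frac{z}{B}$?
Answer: $- \frac{2881848131951}{57842400} \approx -49822.0$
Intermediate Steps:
$V{\left(a,f \right)} = 59$ ($V{\left(a,f \right)} = -20 + 79 = 59$)
$\frac{-5214 + j{\left(120,154 \right)}}{V{\left(138,3 \right)} + 12461} - 49822 = \frac{-5214 + \left(\frac{120}{154} + \frac{154}{120}\right)}{59 + 12461} - 49822 = \frac{-5214 + \left(120 \cdot \frac{1}{154} + 154 \cdot \frac{1}{120}\right)}{12520} - 49822 = \left(-5214 + \left(\frac{60}{77} + \frac{77}{60}\right)\right) \frac{1}{12520} - 49822 = \left(-5214 + \frac{9529}{4620}\right) \frac{1}{12520} - 49822 = \left(- \frac{24079151}{4620}\right) \frac{1}{12520} - 49822 = - \frac{24079151}{57842400} - 49822 = - \frac{2881848131951}{57842400}$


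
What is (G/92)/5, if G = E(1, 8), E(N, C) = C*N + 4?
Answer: 3/115 ≈ 0.026087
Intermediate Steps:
E(N, C) = 4 + C*N
G = 12 (G = 4 + 8*1 = 4 + 8 = 12)
(G/92)/5 = (12/92)/5 = (12*(1/92))*(⅕) = (3/23)*(⅕) = 3/115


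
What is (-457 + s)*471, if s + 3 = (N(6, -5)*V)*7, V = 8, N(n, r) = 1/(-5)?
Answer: -1109676/5 ≈ -2.2194e+5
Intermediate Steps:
N(n, r) = -⅕
s = -71/5 (s = -3 - ⅕*8*7 = -3 - 8/5*7 = -3 - 56/5 = -71/5 ≈ -14.200)
(-457 + s)*471 = (-457 - 71/5)*471 = -2356/5*471 = -1109676/5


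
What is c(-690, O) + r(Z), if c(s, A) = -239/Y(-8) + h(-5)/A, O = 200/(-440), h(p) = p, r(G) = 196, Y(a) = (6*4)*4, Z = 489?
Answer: 19633/96 ≈ 204.51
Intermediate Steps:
Y(a) = 96 (Y(a) = 24*4 = 96)
O = -5/11 (O = 200*(-1/440) = -5/11 ≈ -0.45455)
c(s, A) = -239/96 - 5/A
c(-690, O) + r(Z) = (-239/96 - 5/(-5/11)) + 196 = (-239/96 - 5*(-11/5)) + 196 = (-239/96 + 11) + 196 = 817/96 + 196 = 19633/96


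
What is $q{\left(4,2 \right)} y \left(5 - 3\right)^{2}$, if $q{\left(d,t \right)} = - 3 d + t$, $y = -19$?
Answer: $760$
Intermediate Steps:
$q{\left(d,t \right)} = t - 3 d$
$q{\left(4,2 \right)} y \left(5 - 3\right)^{2} = \left(2 - 12\right) \left(-19\right) \left(5 - 3\right)^{2} = \left(2 - 12\right) \left(-19\right) 2^{2} = \left(-10\right) \left(-19\right) 4 = 190 \cdot 4 = 760$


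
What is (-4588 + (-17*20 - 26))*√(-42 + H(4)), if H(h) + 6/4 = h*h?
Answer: -2477*I*√110 ≈ -25979.0*I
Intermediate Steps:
H(h) = -3/2 + h² (H(h) = -3/2 + h*h = -3/2 + h²)
(-4588 + (-17*20 - 26))*√(-42 + H(4)) = (-4588 + (-17*20 - 26))*√(-42 + (-3/2 + 4²)) = (-4588 + (-340 - 26))*√(-42 + (-3/2 + 16)) = (-4588 - 366)*√(-42 + 29/2) = -2477*I*√110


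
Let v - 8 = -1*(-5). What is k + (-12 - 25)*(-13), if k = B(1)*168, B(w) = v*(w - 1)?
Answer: 481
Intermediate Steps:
v = 13 (v = 8 - 1*(-5) = 8 + 5 = 13)
B(w) = -13 + 13*w (B(w) = 13*(w - 1) = 13*(-1 + w) = -13 + 13*w)
k = 0 (k = (-13 + 13*1)*168 = (-13 + 13)*168 = 0*168 = 0)
k + (-12 - 25)*(-13) = 0 + (-12 - 25)*(-13) = 0 - 37*(-13) = 0 + 481 = 481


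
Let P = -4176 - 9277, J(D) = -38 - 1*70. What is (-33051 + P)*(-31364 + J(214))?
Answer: 1463573888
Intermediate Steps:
J(D) = -108 (J(D) = -38 - 70 = -108)
P = -13453
(-33051 + P)*(-31364 + J(214)) = (-33051 - 13453)*(-31364 - 108) = -46504*(-31472) = 1463573888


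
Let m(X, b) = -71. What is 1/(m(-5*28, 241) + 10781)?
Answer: 1/10710 ≈ 9.3371e-5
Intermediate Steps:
1/(m(-5*28, 241) + 10781) = 1/(-71 + 10781) = 1/10710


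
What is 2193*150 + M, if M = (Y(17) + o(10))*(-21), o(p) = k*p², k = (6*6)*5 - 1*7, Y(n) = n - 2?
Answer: -34665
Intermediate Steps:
Y(n) = -2 + n
k = 173 (k = 36*5 - 7 = 180 - 7 = 173)
o(p) = 173*p²
M = -363615 (M = ((-2 + 17) + 173*10²)*(-21) = (15 + 173*100)*(-21) = (15 + 17300)*(-21) = 17315*(-21) = -363615)
2193*150 + M = 2193*150 - 363615 = 328950 - 363615 = -34665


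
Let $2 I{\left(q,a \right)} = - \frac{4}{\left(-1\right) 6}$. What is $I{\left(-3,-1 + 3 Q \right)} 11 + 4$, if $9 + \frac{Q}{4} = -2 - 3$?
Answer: $\frac{23}{3} \approx 7.6667$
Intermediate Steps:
$Q = -56$ ($Q = -36 + 4 \left(-2 - 3\right) = -36 + 4 \left(-5\right) = -36 - 20 = -56$)
$I{\left(q,a \right)} = \frac{1}{3}$ ($I{\left(q,a \right)} = \frac{\left(-4\right) \frac{1}{\left(-1\right) 6}}{2} = \frac{\left(-4\right) \frac{1}{-6}}{2} = \frac{\left(-4\right) \left(- \frac{1}{6}\right)}{2} = \frac{1}{2} \cdot \frac{2}{3} = \frac{1}{3}$)
$I{\left(-3,-1 + 3 Q \right)} 11 + 4 = \frac{1}{3} \cdot 11 + 4 = \frac{11}{3} + 4 = \frac{23}{3}$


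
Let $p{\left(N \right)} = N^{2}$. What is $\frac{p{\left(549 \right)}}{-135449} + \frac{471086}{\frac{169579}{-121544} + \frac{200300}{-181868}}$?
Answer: $- \frac{352623252314753433865}{1868730823377657} \approx -1.887 \cdot 10^{5}$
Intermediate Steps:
$\frac{p{\left(549 \right)}}{-135449} + \frac{471086}{\frac{169579}{-121544} + \frac{200300}{-181868}} = \frac{549^{2}}{-135449} + \frac{471086}{\frac{169579}{-121544} + \frac{200300}{-181868}} = 301401 \left(- \frac{1}{135449}\right) + \frac{471086}{169579 \left(- \frac{1}{121544}\right) + 200300 \left(- \frac{1}{181868}\right)} = - \frac{301401}{135449} + \frac{471086}{- \frac{169579}{121544} - \frac{50075}{45467}} = - \frac{301401}{135449} + \frac{471086}{- \frac{13796564193}{5526241048}} = - \frac{301401}{135449} + 471086 \left(- \frac{5526241048}{13796564193}\right) = - \frac{301401}{135449} - \frac{2603334790338128}{13796564193} = - \frac{352623252314753433865}{1868730823377657}$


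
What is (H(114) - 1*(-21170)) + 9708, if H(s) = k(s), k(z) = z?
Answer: 30992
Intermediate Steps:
H(s) = s
(H(114) - 1*(-21170)) + 9708 = (114 - 1*(-21170)) + 9708 = (114 + 21170) + 9708 = 21284 + 9708 = 30992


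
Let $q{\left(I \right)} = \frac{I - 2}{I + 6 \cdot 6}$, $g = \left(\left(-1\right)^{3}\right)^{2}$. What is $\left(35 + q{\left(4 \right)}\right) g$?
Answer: $\frac{701}{20} \approx 35.05$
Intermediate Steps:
$g = 1$ ($g = \left(-1\right)^{2} = 1$)
$q{\left(I \right)} = \frac{-2 + I}{36 + I}$ ($q{\left(I \right)} = \frac{-2 + I}{I + 36} = \frac{-2 + I}{36 + I}$)
$\left(35 + q{\left(4 \right)}\right) g = \left(35 + \frac{-2 + 4}{36 + 4}\right) 1 = \left(35 + \frac{1}{40} \cdot 2\right) 1 = \left(35 + \frac{1}{20}\right) 1 = \frac{701}{20} \cdot 1 = \frac{701}{20}$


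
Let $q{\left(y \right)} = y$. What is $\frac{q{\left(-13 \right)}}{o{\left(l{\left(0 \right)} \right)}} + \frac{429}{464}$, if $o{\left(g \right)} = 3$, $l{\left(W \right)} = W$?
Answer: $- \frac{4745}{1392} \approx -3.4088$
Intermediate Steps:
$\frac{q{\left(-13 \right)}}{o{\left(l{\left(0 \right)} \right)}} + \frac{429}{464} = - \frac{13}{3} + \frac{429}{464} = - \frac{4745}{1392}$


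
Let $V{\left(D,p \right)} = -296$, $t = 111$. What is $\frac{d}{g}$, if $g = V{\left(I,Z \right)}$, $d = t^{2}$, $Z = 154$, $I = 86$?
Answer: $- \frac{333}{8} \approx -41.625$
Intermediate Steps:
$d = 12321$ ($d = 111^{2} = 12321$)
$g = -296$
$\frac{d}{g} = \frac{12321}{-296} = 12321 \left(- \frac{1}{296}\right) = - \frac{333}{8}$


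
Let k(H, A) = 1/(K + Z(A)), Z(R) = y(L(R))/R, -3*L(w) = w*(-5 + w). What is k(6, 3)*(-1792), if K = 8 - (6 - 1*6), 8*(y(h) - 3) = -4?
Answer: -10752/53 ≈ -202.87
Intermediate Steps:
L(w) = -w*(-5 + w)/3
y(h) = 5/2 (y(h) = 3 + (1/8)*(-4) = 3 - 1/2 = 5/2)
K = 8 (K = 8 - (6 - 6) = 8 - 1*0 = 8 + 0 = 8)
Z(R) = 5/(2*R)
k(H, A) = 1/(8 + 5/(2*A))
k(6, 3)*(-1792) = (2*3/(5 + 16*3))*(-1792) = (2*3/(5 + 48))*(-1792) = (2*3/53)*(-1792) = (2*3*(1/53))*(-1792) = (6/53)*(-1792) = -10752/53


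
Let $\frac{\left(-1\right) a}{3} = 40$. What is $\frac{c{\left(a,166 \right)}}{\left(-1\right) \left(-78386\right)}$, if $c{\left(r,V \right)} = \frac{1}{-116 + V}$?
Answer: $\frac{1}{3919300} \approx 2.5515 \cdot 10^{-7}$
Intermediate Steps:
$a = -120$ ($a = \left(-3\right) 40 = -120$)
$\frac{c{\left(a,166 \right)}}{\left(-1\right) \left(-78386\right)} = \frac{1}{\left(-116 + 166\right) \left(\left(-1\right) \left(-78386\right)\right)} = \frac{1}{50 \cdot 78386} = \frac{1}{50} \cdot \frac{1}{78386} = \frac{1}{3919300}$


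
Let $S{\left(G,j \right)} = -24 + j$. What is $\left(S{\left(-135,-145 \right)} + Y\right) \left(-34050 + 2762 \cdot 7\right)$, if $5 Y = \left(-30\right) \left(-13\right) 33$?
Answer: $-35391980$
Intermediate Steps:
$Y = 2574$ ($Y = \frac{\left(-30\right) \left(-13\right) 33}{5} = \frac{390 \cdot 33}{5} = \frac{1}{5} \cdot 12870 = 2574$)
$\left(S{\left(-135,-145 \right)} + Y\right) \left(-34050 + 2762 \cdot 7\right) = \left(\left(-24 - 145\right) + 2574\right) \left(-34050 + 2762 \cdot 7\right) = \left(-169 + 2574\right) \left(-34050 + 19334\right) = 2405 \left(-14716\right) = -35391980$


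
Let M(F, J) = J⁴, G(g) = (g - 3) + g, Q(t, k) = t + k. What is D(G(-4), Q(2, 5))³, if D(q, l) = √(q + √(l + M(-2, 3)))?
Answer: -I*(11 - 2*√22)^(3/2) ≈ -2.0603*I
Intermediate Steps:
Q(t, k) = k + t
G(g) = -3 + 2*g (G(g) = (-3 + g) + g = -3 + 2*g)
D(q, l) = √(q + √(81 + l)) (D(q, l) = √(q + √(l + 3⁴)) = √(q + √(l + 81)) = √(q + √(81 + l)))
D(G(-4), Q(2, 5))³ = (√((-3 + 2*(-4)) + √(81 + (5 + 2))))³ = (√((-3 - 8) + √(81 + 7)))³ = (√(-11 + √88))³ = (√(-11 + 2*√22))³ = (-11 + 2*√22)^(3/2)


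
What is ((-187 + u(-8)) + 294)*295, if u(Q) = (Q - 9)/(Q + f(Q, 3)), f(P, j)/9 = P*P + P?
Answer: 15651225/496 ≈ 31555.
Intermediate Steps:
f(P, j) = 9*P + 9*P**2 (f(P, j) = 9*(P*P + P) = 9*(P**2 + P) = 9*(P + P**2) = 9*P + 9*P**2)
u(Q) = (-9 + Q)/(Q + 9*Q*(1 + Q)) (u(Q) = (Q - 9)/(Q + 9*Q*(1 + Q)) = (-9 + Q)/(Q + 9*Q*(1 + Q)))
((-187 + u(-8)) + 294)*295 = ((-187 + (-9 - 8)/((-8)*(10 + 9*(-8)))) + 294)*295 = ((-187 - 1/8*(-17)/(10 - 72)) + 294)*295 = ((-187 - 1/8*(-17)/(-62)) + 294)*295 = ((-187 - 1/8*(-1/62)*(-17)) + 294)*295 = ((-187 - 17/496) + 294)*295 = (-92769/496 + 294)*295 = (53055/496)*295 = 15651225/496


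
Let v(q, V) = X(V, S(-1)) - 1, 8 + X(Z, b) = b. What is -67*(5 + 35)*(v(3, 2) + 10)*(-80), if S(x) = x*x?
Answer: 428800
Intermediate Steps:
S(x) = x**2
X(Z, b) = -8 + b
v(q, V) = -8 (v(q, V) = (-8 + (-1)**2) - 1 = (-8 + 1) - 1 = -7 - 1 = -8)
-67*(5 + 35)*(v(3, 2) + 10)*(-80) = -67*(5 + 35)*(-8 + 10)*(-80) = -2680*2*(-80) = -67*80*(-80) = -5360*(-80) = 428800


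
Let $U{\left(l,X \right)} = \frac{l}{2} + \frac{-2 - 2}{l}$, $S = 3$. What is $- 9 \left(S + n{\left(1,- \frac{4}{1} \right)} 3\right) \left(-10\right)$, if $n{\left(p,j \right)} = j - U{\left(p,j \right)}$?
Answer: $135$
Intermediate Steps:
$U{\left(l,X \right)} = \frac{l}{2} - \frac{4}{l}$ ($U{\left(l,X \right)} = l \frac{1}{2} + \frac{-2 - 2}{l} = \frac{l}{2} - \frac{4}{l}$)
$n{\left(p,j \right)} = j + \frac{4}{p} - \frac{p}{2}$ ($n{\left(p,j \right)} = j - \left(\frac{p}{2} - \frac{4}{p}\right) = j + \frac{4}{p} - \frac{p}{2}$)
$- 9 \left(S + n{\left(1,- \frac{4}{1} \right)} 3\right) \left(-10\right) = - 9 \left(3 + \left(- \frac{4}{1} + \frac{4}{1} - \frac{1}{2}\right) 3\right) \left(-10\right) = - 9 \left(3 + \left(\left(-4\right) 1 + 4 \cdot 1 - \frac{1}{2}\right) 3\right) \left(-10\right) = - 9 \left(3 + \left(-4 + 4 - \frac{1}{2}\right) 3\right) \left(-10\right) = - 9 \left(3 - \frac{3}{2}\right) \left(-10\right) = \left(-9\right) \frac{3}{2} \left(-10\right) = \left(- \frac{27}{2}\right) \left(-10\right) = 135$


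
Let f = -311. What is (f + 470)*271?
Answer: 43089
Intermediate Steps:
(f + 470)*271 = (-311 + 470)*271 = 159*271 = 43089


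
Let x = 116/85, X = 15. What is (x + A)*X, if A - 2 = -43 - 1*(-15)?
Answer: -6282/17 ≈ -369.53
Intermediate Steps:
A = -26 (A = 2 + (-43 - 1*(-15)) = 2 + (-43 + 15) = 2 - 28 = -26)
x = 116/85 (x = 116*(1/85) = 116/85 ≈ 1.3647)
(x + A)*X = (116/85 - 26)*15 = -2094/85*15 = -6282/17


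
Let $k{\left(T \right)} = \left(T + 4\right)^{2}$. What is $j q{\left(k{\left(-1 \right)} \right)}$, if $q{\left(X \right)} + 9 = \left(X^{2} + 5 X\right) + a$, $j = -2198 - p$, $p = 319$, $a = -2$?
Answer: $-289455$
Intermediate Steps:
$k{\left(T \right)} = \left(4 + T\right)^{2}$
$j = -2517$ ($j = -2198 - 319 = -2517$)
$q{\left(X \right)} = -11 + X^{2} + 5 X$ ($q{\left(X \right)} = -9 - \left(2 - X^{2} - 5 X\right) = -9 + \left(-2 + X^{2} + 5 X\right) = -11 + X^{2} + 5 X$)
$j q{\left(k{\left(-1 \right)} \right)} = - 2517 \left(-11 + \left(\left(4 - 1\right)^{2}\right)^{2} + 5 \left(4 - 1\right)^{2}\right) = - 2517 \left(-11 + \left(3^{2}\right)^{2} + 5 \cdot 3^{2}\right) = - 2517 \left(-11 + 9^{2} + 5 \cdot 9\right) = - 2517 \left(-11 + 81 + 45\right) = \left(-2517\right) 115 = -289455$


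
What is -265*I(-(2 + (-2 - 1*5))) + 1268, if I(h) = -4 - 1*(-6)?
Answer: 738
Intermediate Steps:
I(h) = 2 (I(h) = -4 + 6 = 2)
-265*I(-(2 + (-2 - 1*5))) + 1268 = -265*2 + 1268 = -530 + 1268 = 738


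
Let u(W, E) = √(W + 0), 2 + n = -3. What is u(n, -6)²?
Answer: -5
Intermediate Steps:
n = -5 (n = -2 - 3 = -5)
u(W, E) = √W
u(n, -6)² = (√(-5))² = (I*√5)² = -5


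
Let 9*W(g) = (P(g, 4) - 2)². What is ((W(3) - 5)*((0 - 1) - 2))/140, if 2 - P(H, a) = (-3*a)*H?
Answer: -417/140 ≈ -2.9786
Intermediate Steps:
P(H, a) = 2 + 3*H*a (P(H, a) = 2 - (-3*a)*H = 2 - (-3)*H*a = 2 + 3*H*a)
W(g) = 16*g² (W(g) = ((2 + 3*g*4) - 2)²/9 = ((2 + 12*g) - 2)²/9 = (12*g)²/9 = (144*g²)/9 = 16*g²)
((W(3) - 5)*((0 - 1) - 2))/140 = ((16*3² - 5)*((0 - 1) - 2))/140 = ((16*9 - 5)*(-1 - 2))*(1/140) = ((144 - 5)*(-3))*(1/140) = (139*(-3))*(1/140) = -417*1/140 = -417/140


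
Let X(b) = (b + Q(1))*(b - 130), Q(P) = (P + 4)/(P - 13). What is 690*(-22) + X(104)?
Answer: -107239/6 ≈ -17873.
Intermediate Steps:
Q(P) = (4 + P)/(-13 + P)
X(b) = (-130 + b)*(-5/12 + b) (X(b) = (b + (4 + 1)/(-13 + 1))*(b - 130) = (b + 5/(-12))*(-130 + b) = (b - 1/12*5)*(-130 + b) = (b - 5/12)*(-130 + b) = (-5/12 + b)*(-130 + b) = (-130 + b)*(-5/12 + b))
690*(-22) + X(104) = 690*(-22) + (325/6 + 104**2 - 1565/12*104) = -15180 + (325/6 + 10816 - 40690/3) = -15180 - 16159/6 = -107239/6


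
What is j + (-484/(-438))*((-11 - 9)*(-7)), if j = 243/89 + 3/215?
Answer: 659793928/4190565 ≈ 157.45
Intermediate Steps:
j = 52512/19135 (j = 243*(1/89) + 3*(1/215) = 243/89 + 3/215 = 52512/19135 ≈ 2.7443)
j + (-484/(-438))*((-11 - 9)*(-7)) = 52512/19135 + (-484/(-438))*((-11 - 9)*(-7)) = 52512/19135 + (-484*(-1/438))*(-20*(-7)) = 52512/19135 + (242/219)*140 = 52512/19135 + 33880/219 = 659793928/4190565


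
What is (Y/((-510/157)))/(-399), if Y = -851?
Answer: -133607/203490 ≈ -0.65658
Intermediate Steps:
(Y/((-510/157)))/(-399) = -851/((-510/157))/(-399) = -851/((-510*1/157))*(-1/399) = -851/(-510/157)*(-1/399) = -851*(-157/510)*(-1/399) = (133607/510)*(-1/399) = -133607/203490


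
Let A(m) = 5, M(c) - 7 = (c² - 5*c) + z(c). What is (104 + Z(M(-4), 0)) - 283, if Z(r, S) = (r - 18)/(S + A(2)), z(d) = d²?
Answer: -854/5 ≈ -170.80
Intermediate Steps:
M(c) = 7 - 5*c + 2*c² (M(c) = 7 + ((c² - 5*c) + c²) = 7 + (-5*c + 2*c²) = 7 - 5*c + 2*c²)
Z(r, S) = (-18 + r)/(5 + S) (Z(r, S) = (r - 18)/(S + 5) = (-18 + r)/(5 + S))
(104 + Z(M(-4), 0)) - 283 = (104 + (-18 + (7 - 5*(-4) + 2*(-4)²))/(5 + 0)) - 283 = (104 + (-18 + (7 + 20 + 2*16))/5) - 283 = (104 + (-18 + (7 + 20 + 32))/5) - 283 = (104 + (-18 + 59)/5) - 283 = (104 + (⅕)*41) - 283 = (104 + 41/5) - 283 = 561/5 - 283 = -854/5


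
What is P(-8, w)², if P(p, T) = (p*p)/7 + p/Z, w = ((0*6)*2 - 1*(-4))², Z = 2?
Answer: 1296/49 ≈ 26.449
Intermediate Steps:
w = 16 (w = (0*2 + 4)² = (0 + 4)² = 4² = 16)
P(p, T) = p/2 + p²/7 (P(p, T) = (p*p)/7 + p/2 = p²*(⅐) + p*(½) = p²/7 + p/2 = p/2 + p²/7)
P(-8, w)² = ((1/14)*(-8)*(7 + 2*(-8)))² = ((1/14)*(-8)*(7 - 16))² = ((1/14)*(-8)*(-9))² = (36/7)² = 1296/49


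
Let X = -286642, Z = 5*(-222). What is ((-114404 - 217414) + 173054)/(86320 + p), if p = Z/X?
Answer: -22754215244/12371469275 ≈ -1.8392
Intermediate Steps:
Z = -1110
p = 555/143321 (p = -1110/(-286642) = -1110*(-1/286642) = 555/143321 ≈ 0.0038724)
((-114404 - 217414) + 173054)/(86320 + p) = ((-114404 - 217414) + 173054)/(86320 + 555/143321) = (-331818 + 173054)/(12371469275/143321) = -158764*143321/12371469275 = -22754215244/12371469275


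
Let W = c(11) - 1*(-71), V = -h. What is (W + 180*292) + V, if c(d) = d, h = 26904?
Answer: 25738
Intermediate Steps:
V = -26904 (V = -1*26904 = -26904)
W = 82 (W = 11 - 1*(-71) = 11 + 71 = 82)
(W + 180*292) + V = (82 + 180*292) - 26904 = (82 + 52560) - 26904 = 52642 - 26904 = 25738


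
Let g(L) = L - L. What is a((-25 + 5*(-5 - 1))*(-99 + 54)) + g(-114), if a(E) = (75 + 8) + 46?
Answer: 129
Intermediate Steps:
a(E) = 129 (a(E) = 83 + 46 = 129)
g(L) = 0
a((-25 + 5*(-5 - 1))*(-99 + 54)) + g(-114) = 129 + 0 = 129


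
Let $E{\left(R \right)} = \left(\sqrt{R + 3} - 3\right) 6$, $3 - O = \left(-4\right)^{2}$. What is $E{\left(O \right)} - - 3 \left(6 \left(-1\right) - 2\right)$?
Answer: $-42 + 6 i \sqrt{10} \approx -42.0 + 18.974 i$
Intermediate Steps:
$O = -13$ ($O = 3 - \left(-4\right)^{2} = 3 - 16 = -13$)
$E{\left(R \right)} = -18 + 6 \sqrt{3 + R}$ ($E{\left(R \right)} = \left(\sqrt{3 + R} - 3\right) 6 = \left(-3 + \sqrt{3 + R}\right) 6 = -18 + 6 \sqrt{3 + R}$)
$E{\left(O \right)} - - 3 \left(6 \left(-1\right) - 2\right) = \left(-18 + 6 \sqrt{3 - 13}\right) - - 3 \left(6 \left(-1\right) - 2\right) = \left(-18 + 6 \sqrt{-10}\right) - - 3 \left(-6 - 2\right) = \left(-18 + 6 i \sqrt{10}\right) - \left(-3\right) \left(-8\right) = \left(-18 + 6 i \sqrt{10}\right) - 24 = -42 + 6 i \sqrt{10}$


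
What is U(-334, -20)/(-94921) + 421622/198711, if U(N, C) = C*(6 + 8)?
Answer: 40076420942/18861846831 ≈ 2.1247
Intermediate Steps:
U(N, C) = 14*C (U(N, C) = C*14 = 14*C)
U(-334, -20)/(-94921) + 421622/198711 = (14*(-20))/(-94921) + 421622/198711 = -280*(-1/94921) + 421622*(1/198711) = 280/94921 + 421622/198711 = 40076420942/18861846831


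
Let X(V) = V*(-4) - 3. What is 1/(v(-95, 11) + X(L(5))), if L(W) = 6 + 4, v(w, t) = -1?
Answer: -1/44 ≈ -0.022727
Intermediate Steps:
L(W) = 10
X(V) = -3 - 4*V (X(V) = -4*V - 3 = -3 - 4*V)
1/(v(-95, 11) + X(L(5))) = 1/(-1 + (-3 - 4*10)) = 1/(-1 + (-3 - 40)) = 1/(-1 - 43) = 1/(-44) = -1/44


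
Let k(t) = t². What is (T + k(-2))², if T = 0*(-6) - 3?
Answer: 1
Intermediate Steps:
T = -3 (T = 0 - 3 = -3)
(T + k(-2))² = (-3 + (-2)²)² = (-3 + 4)² = 1² = 1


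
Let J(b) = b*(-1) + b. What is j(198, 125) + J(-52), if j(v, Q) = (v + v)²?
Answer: 156816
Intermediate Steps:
J(b) = 0 (J(b) = -b + b = 0)
j(v, Q) = 4*v² (j(v, Q) = (2*v)² = 4*v²)
j(198, 125) + J(-52) = 4*198² + 0 = 4*39204 + 0 = 156816 + 0 = 156816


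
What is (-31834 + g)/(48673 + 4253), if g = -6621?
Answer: -38455/52926 ≈ -0.72658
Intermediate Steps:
(-31834 + g)/(48673 + 4253) = (-31834 - 6621)/(48673 + 4253) = -38455/52926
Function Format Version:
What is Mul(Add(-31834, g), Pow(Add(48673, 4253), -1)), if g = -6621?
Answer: Rational(-38455, 52926) ≈ -0.72658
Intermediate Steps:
Mul(Add(-31834, g), Pow(Add(48673, 4253), -1)) = Mul(Add(-31834, -6621), Pow(Add(48673, 4253), -1)) = Mul(-38455, Pow(52926, -1)) = Mul(-38455, Rational(1, 52926)) = Rational(-38455, 52926)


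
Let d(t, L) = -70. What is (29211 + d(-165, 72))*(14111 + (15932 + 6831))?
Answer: 1074545234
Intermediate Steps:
(29211 + d(-165, 72))*(14111 + (15932 + 6831)) = (29211 - 70)*(14111 + (15932 + 6831)) = 29141*(14111 + 22763) = 29141*36874 = 1074545234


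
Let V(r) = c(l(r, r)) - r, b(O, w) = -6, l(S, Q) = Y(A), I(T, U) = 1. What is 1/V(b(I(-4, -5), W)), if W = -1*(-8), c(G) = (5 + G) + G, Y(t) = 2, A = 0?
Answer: 1/15 ≈ 0.066667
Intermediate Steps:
l(S, Q) = 2
c(G) = 5 + 2*G
W = 8
V(r) = 9 - r (V(r) = (5 + 2*2) - r = (5 + 4) - r = 9 - r)
1/V(b(I(-4, -5), W)) = 1/(9 - 1*(-6)) = 1/(9 + 6) = 1/15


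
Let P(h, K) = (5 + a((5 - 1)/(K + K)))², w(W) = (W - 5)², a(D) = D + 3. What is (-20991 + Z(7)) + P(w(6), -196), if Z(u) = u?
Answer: -200917247/9604 ≈ -20920.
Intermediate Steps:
a(D) = 3 + D
w(W) = (-5 + W)²
P(h, K) = (8 + 2/K)² (P(h, K) = (5 + (3 + (5 - 1)/(K + K)))² = (5 + (3 + 4/((2*K))))² = (5 + (3 + 4*(1/(2*K))))² = (5 + (3 + 2/K))² = (8 + 2/K)²)
(-20991 + Z(7)) + P(w(6), -196) = (-20991 + 7) + 4*(1 + 4*(-196))²/(-196)² = -20984 + 4*(1/38416)*(1 - 784)² = -20984 + 4*(1/38416)*(-783)² = -20984 + 4*(1/38416)*613089 = -20984 + 613089/9604 = -200917247/9604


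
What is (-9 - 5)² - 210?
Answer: -14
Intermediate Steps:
(-9 - 5)² - 210 = (-14)² - 210 = 196 - 210 = -14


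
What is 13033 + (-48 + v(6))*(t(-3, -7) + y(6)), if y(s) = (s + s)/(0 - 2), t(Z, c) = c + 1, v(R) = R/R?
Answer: 13597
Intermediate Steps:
v(R) = 1
t(Z, c) = 1 + c
y(s) = -s (y(s) = (2*s)/(-2) = (2*s)*(-½) = -s)
13033 + (-48 + v(6))*(t(-3, -7) + y(6)) = 13033 + (-48 + 1)*((1 - 7) - 1*6) = 13033 - 47*(-6 - 6) = 13033 - 47*(-12) = 13033 + 564 = 13597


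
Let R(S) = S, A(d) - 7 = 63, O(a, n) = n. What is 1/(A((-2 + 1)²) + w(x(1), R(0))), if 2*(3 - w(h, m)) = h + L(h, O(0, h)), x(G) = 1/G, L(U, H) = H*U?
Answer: 1/72 ≈ 0.013889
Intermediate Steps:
A(d) = 70 (A(d) = 7 + 63 = 70)
w(h, m) = 3 - h/2 - h²/2 (w(h, m) = 3 - (h + h*h)/2 = 3 - (h + h²)/2 = 3 + (-h/2 - h²/2) = 3 - h/2 - h²/2)
1/(A((-2 + 1)²) + w(x(1), R(0))) = 1/(70 + (3 - ½/1 - (1/1)²/2)) = 1/(70 + (3 - ½*1 - ½*1²)) = 1/(70 + (3 - ½ - ½*1)) = 1/(70 + (3 - ½ - ½)) = 1/(70 + 2) = 1/72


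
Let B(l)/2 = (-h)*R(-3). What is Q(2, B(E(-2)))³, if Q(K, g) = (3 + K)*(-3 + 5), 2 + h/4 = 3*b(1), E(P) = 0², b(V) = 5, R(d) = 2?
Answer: 1000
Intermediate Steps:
E(P) = 0
h = 52 (h = -8 + 4*(3*5) = -8 + 4*15 = -8 + 60 = 52)
B(l) = -208 (B(l) = 2*(-1*52*2) = 2*(-52*2) = 2*(-104) = -208)
Q(K, g) = 6 + 2*K (Q(K, g) = (3 + K)*2 = 6 + 2*K)
Q(2, B(E(-2)))³ = (6 + 2*2)³ = (6 + 4)³ = 10³ = 1000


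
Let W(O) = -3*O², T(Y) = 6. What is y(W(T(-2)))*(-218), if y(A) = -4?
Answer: 872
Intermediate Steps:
y(W(T(-2)))*(-218) = -4*(-218) = 872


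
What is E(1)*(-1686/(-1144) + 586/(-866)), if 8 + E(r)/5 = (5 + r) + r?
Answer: -987115/247676 ≈ -3.9855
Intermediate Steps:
E(r) = -15 + 10*r (E(r) = -40 + 5*((5 + r) + r) = -40 + 5*(5 + 2*r) = -40 + (25 + 10*r) = -15 + 10*r)
E(1)*(-1686/(-1144) + 586/(-866)) = (-15 + 10*1)*(-1686/(-1144) + 586/(-866)) = (-15 + 10)*(-1686*(-1/1144) + 586*(-1/866)) = -5*(843/572 - 293/433) = -5*197423/247676 = -987115/247676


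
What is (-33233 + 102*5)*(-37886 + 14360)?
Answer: 769841298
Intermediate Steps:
(-33233 + 102*5)*(-37886 + 14360) = (-33233 + 510)*(-23526) = -32723*(-23526) = 769841298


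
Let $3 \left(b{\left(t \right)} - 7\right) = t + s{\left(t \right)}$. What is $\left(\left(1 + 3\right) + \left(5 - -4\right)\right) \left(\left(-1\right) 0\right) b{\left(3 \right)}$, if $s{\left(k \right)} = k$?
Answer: $0$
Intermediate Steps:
$b{\left(t \right)} = 7 + \frac{2 t}{3}$ ($b{\left(t \right)} = 7 + \frac{t + t}{3} = 7 + \frac{2 t}{3}$)
$\left(\left(1 + 3\right) + \left(5 - -4\right)\right) \left(\left(-1\right) 0\right) b{\left(3 \right)} = \left(\left(1 + 3\right) + \left(5 - -4\right)\right) \left(\left(-1\right) 0\right) \left(7 + \frac{2}{3} \cdot 3\right) = \left(4 + \left(5 + 4\right)\right) 0 \left(7 + 2\right) = \left(4 + 9\right) 0 \cdot 9 = 13 \cdot 0 \cdot 9 = 0 \cdot 9 = 0$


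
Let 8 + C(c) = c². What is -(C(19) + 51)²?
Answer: -163216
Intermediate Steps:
C(c) = -8 + c²
-(C(19) + 51)² = -((-8 + 19²) + 51)² = -((-8 + 361) + 51)² = -(353 + 51)² = -1*404² = -1*163216 = -163216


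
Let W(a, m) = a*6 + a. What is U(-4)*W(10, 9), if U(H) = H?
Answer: -280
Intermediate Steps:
W(a, m) = 7*a (W(a, m) = 6*a + a = 7*a)
U(-4)*W(10, 9) = -28*10 = -4*70 = -280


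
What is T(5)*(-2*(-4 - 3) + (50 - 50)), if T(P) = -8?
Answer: -112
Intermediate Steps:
T(5)*(-2*(-4 - 3) + (50 - 50)) = -8*(-2*(-4 - 3) + (50 - 50)) = -8*(-2*(-7) + 0) = -8*(14 + 0) = -8*14 = -112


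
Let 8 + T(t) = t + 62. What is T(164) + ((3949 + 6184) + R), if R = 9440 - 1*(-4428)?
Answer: 24219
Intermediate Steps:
R = 13868 (R = 9440 + 4428 = 13868)
T(t) = 54 + t (T(t) = -8 + (t + 62) = -8 + (62 + t) = 54 + t)
T(164) + ((3949 + 6184) + R) = (54 + 164) + ((3949 + 6184) + 13868) = 218 + (10133 + 13868) = 218 + 24001 = 24219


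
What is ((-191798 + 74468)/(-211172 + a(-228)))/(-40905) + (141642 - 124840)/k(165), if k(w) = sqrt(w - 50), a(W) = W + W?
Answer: -3911/288554778 + 16802*sqrt(115)/115 ≈ 1566.8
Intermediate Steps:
a(W) = 2*W
k(w) = sqrt(-50 + w)
((-191798 + 74468)/(-211172 + a(-228)))/(-40905) + (141642 - 124840)/k(165) = ((-191798 + 74468)/(-211172 + 2*(-228)))/(-40905) + (141642 - 124840)/(sqrt(-50 + 165)) = -117330/(-211172 - 456)*(-1/40905) + 16802/(sqrt(115)) = -117330/(-211628)*(-1/40905) + 16802*(sqrt(115)/115) = -117330*(-1/211628)*(-1/40905) + 16802*sqrt(115)/115 = (58665/105814)*(-1/40905) + 16802*sqrt(115)/115 = -3911/288554778 + 16802*sqrt(115)/115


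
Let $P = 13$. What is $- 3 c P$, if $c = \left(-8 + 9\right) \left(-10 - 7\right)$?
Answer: $663$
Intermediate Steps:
$c = -17$ ($c = 1 \left(-17\right) = -17$)
$- 3 c P = \left(-3\right) \left(-17\right) 13 = 51 \cdot 13 = 663$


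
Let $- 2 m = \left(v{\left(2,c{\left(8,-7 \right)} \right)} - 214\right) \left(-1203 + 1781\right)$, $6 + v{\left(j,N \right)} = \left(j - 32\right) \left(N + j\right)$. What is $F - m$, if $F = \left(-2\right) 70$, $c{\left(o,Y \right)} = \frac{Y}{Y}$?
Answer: $-89730$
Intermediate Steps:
$c{\left(o,Y \right)} = 1$
$v{\left(j,N \right)} = -6 + \left(-32 + j\right) \left(N + j\right)$ ($v{\left(j,N \right)} = -6 + \left(j - 32\right) \left(N + j\right) = -6 + \left(-32 + j\right) \left(N + j\right)$)
$m = 89590$ ($m = - \frac{\left(\left(-6 + 2^{2} - 32 - 64 + 1 \cdot 2\right) - 214\right) \left(-1203 + 1781\right)}{2} = - \frac{\left(\left(-6 + 4 - 32 - 64 + 2\right) - 214\right) 578}{2} = - \frac{\left(-96 - 214\right) 578}{2} = - \frac{\left(-310\right) 578}{2} = \left(- \frac{1}{2}\right) \left(-179180\right) = 89590$)
$F = -140$
$F - m = -140 - 89590 = -89730$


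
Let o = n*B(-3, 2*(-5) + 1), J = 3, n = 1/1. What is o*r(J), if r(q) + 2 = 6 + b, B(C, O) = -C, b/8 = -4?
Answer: -84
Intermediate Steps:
b = -32 (b = 8*(-4) = -32)
n = 1
r(q) = -28 (r(q) = -2 + (6 - 32) = -2 - 26 = -28)
o = 3 (o = 1*(-1*(-3)) = 1*3 = 3)
o*r(J) = 3*(-28) = -84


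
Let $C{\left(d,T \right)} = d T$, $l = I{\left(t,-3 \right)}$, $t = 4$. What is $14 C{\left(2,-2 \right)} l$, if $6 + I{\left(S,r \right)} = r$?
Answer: $504$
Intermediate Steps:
$I{\left(S,r \right)} = -6 + r$
$l = -9$ ($l = -6 - 3 = -9$)
$C{\left(d,T \right)} = T d$
$14 C{\left(2,-2 \right)} l = 14 \left(\left(-2\right) 2\right) \left(-9\right) = 14 \left(-4\right) \left(-9\right) = \left(-56\right) \left(-9\right) = 504$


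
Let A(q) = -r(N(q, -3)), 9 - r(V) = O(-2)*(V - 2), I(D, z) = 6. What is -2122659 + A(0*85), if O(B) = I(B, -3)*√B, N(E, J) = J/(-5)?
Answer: -2122668 - 42*I*√2/5 ≈ -2.1227e+6 - 11.879*I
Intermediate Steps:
N(E, J) = -J/5 (N(E, J) = J*(-⅕) = -J/5)
O(B) = 6*√B
r(V) = 9 - 6*I*√2*(-2 + V) (r(V) = 9 - 6*√(-2)*(V - 2) = 9 - 6*(I*√2)*(-2 + V) = 9 - 6*I*√2*(-2 + V))
A(q) = -9 - 42*I*√2/5 (A(q) = -(9 + 12*I*√2 - 6*I*(-⅕*(-3))*√2) = -(9 + 12*I*√2 - 6*I*⅗*√2) = -(9 + 12*I*√2 - 18*I*√2/5) = -(9 + 42*I*√2/5) = -9 - 42*I*√2/5)
-2122659 + A(0*85) = -2122659 + (-9 - 42*I*√2/5) = -2122668 - 42*I*√2/5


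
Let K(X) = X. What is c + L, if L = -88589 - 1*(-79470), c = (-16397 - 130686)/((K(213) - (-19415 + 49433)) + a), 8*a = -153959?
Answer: -3577109817/392399 ≈ -9116.0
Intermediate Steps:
a = -153959/8 (a = (⅛)*(-153959) = -153959/8 ≈ -19245.)
c = 1176664/392399 (c = (-16397 - 130686)/((213 - (-19415 + 49433)) - 153959/8) = -147083/((213 - 1*30018) - 153959/8) = -147083/((213 - 30018) - 153959/8) = -147083/(-29805 - 153959/8) = -147083/(-392399/8) = -147083*(-8/392399) = 1176664/392399 ≈ 2.9986)
L = -9119 (L = -88589 + 79470 = -9119)
c + L = 1176664/392399 - 9119 = -3577109817/392399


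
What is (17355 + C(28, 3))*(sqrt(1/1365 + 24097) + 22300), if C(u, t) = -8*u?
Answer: 382021300 + 17131*sqrt(44898134190)/1365 ≈ 3.8468e+8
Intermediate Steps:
(17355 + C(28, 3))*(sqrt(1/1365 + 24097) + 22300) = (17355 - 8*28)*(sqrt(1/1365 + 24097) + 22300) = (17355 - 224)*(sqrt(1/1365 + 24097) + 22300) = 17131*(sqrt(32892406/1365) + 22300) = 17131*(sqrt(44898134190)/1365 + 22300) = 17131*(22300 + sqrt(44898134190)/1365) = 382021300 + 17131*sqrt(44898134190)/1365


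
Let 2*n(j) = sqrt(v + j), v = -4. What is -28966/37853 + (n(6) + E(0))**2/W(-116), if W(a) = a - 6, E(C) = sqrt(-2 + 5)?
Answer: -7332675/9236132 - sqrt(6)/122 ≈ -0.81399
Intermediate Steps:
E(C) = sqrt(3)
n(j) = sqrt(-4 + j)/2
W(a) = -6 + a
-28966/37853 + (n(6) + E(0))**2/W(-116) = -28966/37853 + (sqrt(-4 + 6)/2 + sqrt(3))**2/(-6 - 116) = -28966*1/37853 + (sqrt(2)/2 + sqrt(3))**2/(-122) = -28966/37853 + (sqrt(3) + sqrt(2)/2)**2*(-1/122) = -28966/37853 - (sqrt(3) + sqrt(2)/2)**2/122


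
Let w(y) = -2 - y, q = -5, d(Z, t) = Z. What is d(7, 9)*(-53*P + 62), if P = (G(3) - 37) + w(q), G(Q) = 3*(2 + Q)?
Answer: 7483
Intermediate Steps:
G(Q) = 6 + 3*Q
P = -19 (P = ((6 + 3*3) - 37) + (-2 - 1*(-5)) = ((6 + 9) - 37) + (-2 + 5) = (15 - 37) + 3 = -22 + 3 = -19)
d(7, 9)*(-53*P + 62) = 7*(-53*(-19) + 62) = 7*(1007 + 62) = 7*1069 = 7483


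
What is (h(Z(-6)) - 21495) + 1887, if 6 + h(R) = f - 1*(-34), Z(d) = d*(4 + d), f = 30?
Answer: -19550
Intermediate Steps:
h(R) = 58 (h(R) = -6 + (30 - 1*(-34)) = -6 + (30 + 34) = -6 + 64 = 58)
(h(Z(-6)) - 21495) + 1887 = (58 - 21495) + 1887 = -21437 + 1887 = -19550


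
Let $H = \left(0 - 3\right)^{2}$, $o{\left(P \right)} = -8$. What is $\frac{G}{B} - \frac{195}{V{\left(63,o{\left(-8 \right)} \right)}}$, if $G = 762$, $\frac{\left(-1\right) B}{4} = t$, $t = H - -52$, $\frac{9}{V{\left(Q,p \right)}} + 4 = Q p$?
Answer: $\frac{4027297}{366} \approx 11004.0$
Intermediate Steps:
$H = 9$ ($H = \left(-3\right)^{2} = 9$)
$V{\left(Q,p \right)} = \frac{9}{-4 + Q p}$
$t = 61$ ($t = 9 - -52 = 9 + 52 = 61$)
$B = -244$ ($B = \left(-4\right) 61 = -244$)
$\frac{G}{B} - \frac{195}{V{\left(63,o{\left(-8 \right)} \right)}} = \frac{762}{-244} - \frac{195}{9 \frac{1}{-4 + 63 \left(-8\right)}} = 762 \left(- \frac{1}{244}\right) - \frac{195}{9 \frac{1}{-4 - 504}} = - \frac{381}{122} - \frac{195}{9 \frac{1}{-508}} = - \frac{381}{122} - \frac{195}{9 \left(- \frac{1}{508}\right)} = - \frac{381}{122} - \frac{195}{- \frac{9}{508}} = - \frac{381}{122} - - \frac{33020}{3} = - \frac{381}{122} + \frac{33020}{3} = \frac{4027297}{366}$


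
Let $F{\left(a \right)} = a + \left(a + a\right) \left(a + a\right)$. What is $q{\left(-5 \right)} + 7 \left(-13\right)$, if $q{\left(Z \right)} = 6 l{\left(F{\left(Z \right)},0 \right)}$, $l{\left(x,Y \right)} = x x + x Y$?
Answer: $54059$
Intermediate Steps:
$F{\left(a \right)} = a + 4 a^{2}$ ($F{\left(a \right)} = a + 2 a 2 a = a + 4 a^{2}$)
$l{\left(x,Y \right)} = x^{2} + Y x$
$q{\left(Z \right)} = 6 Z^{2} \left(1 + 4 Z\right)^{2}$ ($q{\left(Z \right)} = 6 Z \left(1 + 4 Z\right) \left(0 + Z \left(1 + 4 Z\right)\right) = 6 Z \left(1 + 4 Z\right) Z \left(1 + 4 Z\right) = 6 Z^{2} \left(1 + 4 Z\right)^{2}$)
$q{\left(-5 \right)} + 7 \left(-13\right) = 6 \left(-5\right)^{2} \left(1 + 4 \left(-5\right)\right)^{2} + 7 \left(-13\right) = 6 \cdot 25 \left(1 - 20\right)^{2} - 91 = 6 \cdot 25 \left(-19\right)^{2} - 91 = 6 \cdot 25 \cdot 361 - 91 = 54150 - 91 = 54059$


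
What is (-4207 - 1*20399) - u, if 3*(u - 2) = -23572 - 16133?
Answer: -11373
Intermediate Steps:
u = -13233 (u = 2 + (-23572 - 16133)/3 = 2 + (1/3)*(-39705) = 2 - 13235 = -13233)
(-4207 - 1*20399) - u = (-4207 - 1*20399) - 1*(-13233) = (-4207 - 20399) + 13233 = -24606 + 13233 = -11373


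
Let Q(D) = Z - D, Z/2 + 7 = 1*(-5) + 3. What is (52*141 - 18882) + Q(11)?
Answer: -11579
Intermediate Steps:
Z = -18 (Z = -14 + 2*(1*(-5) + 3) = -14 + 2*(-5 + 3) = -14 + 2*(-2) = -14 - 4 = -18)
Q(D) = -18 - D
(52*141 - 18882) + Q(11) = (52*141 - 18882) + (-18 - 1*11) = (7332 - 18882) + (-18 - 11) = -11550 - 29 = -11579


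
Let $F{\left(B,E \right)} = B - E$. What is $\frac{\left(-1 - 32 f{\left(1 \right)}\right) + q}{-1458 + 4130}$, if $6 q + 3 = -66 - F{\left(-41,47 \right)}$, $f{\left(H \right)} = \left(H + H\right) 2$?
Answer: $- \frac{755}{16032} \approx -0.047093$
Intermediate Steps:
$f{\left(H \right)} = 4 H$ ($f{\left(H \right)} = 2 H 2 = 4 H$)
$q = \frac{19}{6}$ ($q = - \frac{1}{2} + \frac{-66 - \left(-41 - 47\right)}{6} = - \frac{1}{2} + \frac{-66 - -88}{6} = - \frac{1}{2} + \frac{-66 + 88}{6} = - \frac{1}{2} + \frac{1}{6} \cdot 22 = - \frac{1}{2} + \frac{11}{3} = \frac{19}{6} \approx 3.1667$)
$\frac{\left(-1 - 32 f{\left(1 \right)}\right) + q}{-1458 + 4130} = \frac{\left(-1 - 32 \cdot 4 \cdot 1\right) + \frac{19}{6}}{-1458 + 4130} = \frac{\left(-1 - 128\right) + \frac{19}{6}}{2672} = \left(\left(-1 - 128\right) + \frac{19}{6}\right) \frac{1}{2672} = \left(-129 + \frac{19}{6}\right) \frac{1}{2672} = \left(- \frac{755}{6}\right) \frac{1}{2672} = - \frac{755}{16032}$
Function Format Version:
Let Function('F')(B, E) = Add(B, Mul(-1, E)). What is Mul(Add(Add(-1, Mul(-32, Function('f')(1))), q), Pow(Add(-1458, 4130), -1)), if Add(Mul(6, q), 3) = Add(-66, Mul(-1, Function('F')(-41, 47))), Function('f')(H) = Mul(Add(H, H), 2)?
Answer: Rational(-755, 16032) ≈ -0.047093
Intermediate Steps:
Function('f')(H) = Mul(4, H) (Function('f')(H) = Mul(Mul(2, H), 2) = Mul(4, H))
q = Rational(19, 6) (q = Add(Rational(-1, 2), Mul(Rational(1, 6), Add(-66, Mul(-1, Add(-41, Mul(-1, 47)))))) = Add(Rational(-1, 2), Mul(Rational(1, 6), Add(-66, Mul(-1, Add(-41, -47))))) = Add(Rational(-1, 2), Mul(Rational(1, 6), Add(-66, Mul(-1, -88)))) = Add(Rational(-1, 2), Mul(Rational(1, 6), Add(-66, 88))) = Add(Rational(-1, 2), Mul(Rational(1, 6), 22)) = Add(Rational(-1, 2), Rational(11, 3)) = Rational(19, 6) ≈ 3.1667)
Mul(Add(Add(-1, Mul(-32, Function('f')(1))), q), Pow(Add(-1458, 4130), -1)) = Mul(Add(Add(-1, Mul(-32, Mul(4, 1))), Rational(19, 6)), Pow(Add(-1458, 4130), -1)) = Mul(Add(Add(-1, Mul(-32, 4)), Rational(19, 6)), Pow(2672, -1)) = Mul(Add(Add(-1, -128), Rational(19, 6)), Rational(1, 2672)) = Mul(Add(-129, Rational(19, 6)), Rational(1, 2672)) = Mul(Rational(-755, 6), Rational(1, 2672)) = Rational(-755, 16032)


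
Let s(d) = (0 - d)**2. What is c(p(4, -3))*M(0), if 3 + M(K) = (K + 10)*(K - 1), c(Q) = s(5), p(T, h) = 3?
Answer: -325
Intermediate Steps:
s(d) = d**2 (s(d) = (-d)**2 = d**2)
c(Q) = 25 (c(Q) = 5**2 = 25)
M(K) = -3 + (-1 + K)*(10 + K) (M(K) = -3 + (K + 10)*(K - 1) = -3 + (10 + K)*(-1 + K) = -3 + (-1 + K)*(10 + K))
c(p(4, -3))*M(0) = 25*(-13 + 0**2 + 9*0) = 25*(-13 + 0 + 0) = 25*(-13) = -325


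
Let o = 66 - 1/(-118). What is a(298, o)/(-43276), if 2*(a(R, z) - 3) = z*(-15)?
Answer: 116127/10213136 ≈ 0.011370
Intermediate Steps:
o = 7789/118 (o = 66 - 1*(-1/118) = 66 + 1/118 = 7789/118 ≈ 66.008)
a(R, z) = 3 - 15*z/2 (a(R, z) = 3 + (z*(-15))/2 = 3 + (-15*z)/2 = 3 - 15*z/2)
a(298, o)/(-43276) = (3 - 15/2*7789/118)/(-43276) = (3 - 116835/236)*(-1/43276) = -116127/236*(-1/43276) = 116127/10213136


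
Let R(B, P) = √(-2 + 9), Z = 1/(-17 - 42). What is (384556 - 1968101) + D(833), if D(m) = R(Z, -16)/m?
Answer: -1583545 + √7/833 ≈ -1.5835e+6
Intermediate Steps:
Z = -1/59 (Z = 1/(-59) = -1/59 ≈ -0.016949)
R(B, P) = √7
D(m) = √7/m
(384556 - 1968101) + D(833) = (384556 - 1968101) + √7/833 = -1583545 + √7*(1/833) = -1583545 + √7/833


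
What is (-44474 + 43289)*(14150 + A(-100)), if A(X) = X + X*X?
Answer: -28499250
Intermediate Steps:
A(X) = X + X²
(-44474 + 43289)*(14150 + A(-100)) = (-44474 + 43289)*(14150 - 100*(1 - 100)) = -1185*(14150 - 100*(-99)) = -1185*(14150 + 9900) = -1185*24050 = -28499250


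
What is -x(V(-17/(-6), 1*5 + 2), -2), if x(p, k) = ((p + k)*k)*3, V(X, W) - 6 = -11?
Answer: -42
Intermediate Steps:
V(X, W) = -5 (V(X, W) = 6 - 11 = -5)
x(p, k) = 3*k*(k + p) (x(p, k) = ((k + p)*k)*3 = (k*(k + p))*3 = 3*k*(k + p))
-x(V(-17/(-6), 1*5 + 2), -2) = -3*(-2)*(-2 - 5) = -3*(-2)*(-7) = -1*42 = -42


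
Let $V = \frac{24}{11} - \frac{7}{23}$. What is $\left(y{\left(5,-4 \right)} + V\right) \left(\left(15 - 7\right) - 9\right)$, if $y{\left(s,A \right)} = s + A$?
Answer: $- \frac{728}{253} \approx -2.8775$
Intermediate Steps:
$y{\left(s,A \right)} = A + s$
$V = \frac{475}{253}$ ($V = 24 \cdot \frac{1}{11} - \frac{7}{23} = \frac{24}{11} - \frac{7}{23} = \frac{475}{253} \approx 1.8775$)
$\left(y{\left(5,-4 \right)} + V\right) \left(\left(15 - 7\right) - 9\right) = \left(\left(-4 + 5\right) + \frac{475}{253}\right) \left(\left(15 - 7\right) - 9\right) = \left(1 + \frac{475}{253}\right) \left(8 - 9\right) = \frac{728}{253} \left(-1\right) = - \frac{728}{253}$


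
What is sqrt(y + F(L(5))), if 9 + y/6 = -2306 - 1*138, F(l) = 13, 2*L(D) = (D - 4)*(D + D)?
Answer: I*sqrt(14705) ≈ 121.26*I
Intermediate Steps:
L(D) = D*(-4 + D) (L(D) = ((D - 4)*(D + D))/2 = ((-4 + D)*(2*D))/2 = (2*D*(-4 + D))/2 = D*(-4 + D))
y = -14718 (y = -54 + 6*(-2306 - 1*138) = -54 + 6*(-2306 - 138) = -54 + 6*(-2444) = -54 - 14664 = -14718)
sqrt(y + F(L(5))) = sqrt(-14718 + 13) = sqrt(-14705) = I*sqrt(14705)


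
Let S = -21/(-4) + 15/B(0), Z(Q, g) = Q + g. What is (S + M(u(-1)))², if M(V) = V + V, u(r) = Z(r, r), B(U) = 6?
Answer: 225/16 ≈ 14.063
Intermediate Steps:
u(r) = 2*r (u(r) = r + r = 2*r)
M(V) = 2*V
S = 31/4 (S = -21/(-4) + 15/6 = -21*(-¼) + 15*(⅙) = 21/4 + 5/2 = 31/4 ≈ 7.7500)
(S + M(u(-1)))² = (31/4 + 2*(2*(-1)))² = (31/4 + 2*(-2))² = (31/4 - 4)² = (15/4)² = 225/16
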